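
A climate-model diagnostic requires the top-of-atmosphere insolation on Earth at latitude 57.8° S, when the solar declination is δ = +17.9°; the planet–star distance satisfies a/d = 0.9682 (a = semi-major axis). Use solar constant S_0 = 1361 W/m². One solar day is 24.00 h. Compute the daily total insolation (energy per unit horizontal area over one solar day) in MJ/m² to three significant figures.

5.85 MJ/m²

cos h₀ = −tan(-57.8°) tan(+17.900°) = 0.5129, h₀ = 1.0322 rad.
Bracket: h₀ sin ϕ sin δ + cos ϕ cos δ sin h₀ = 1.0322×-0.84619×0.30736 + 0.53288×0.95159×0.85845 = -0.268460 + 0.435306 = 0.166846.
Inverse-square distance factor (a/d)² = 0.9682² = 0.937411.
Q̄ = (S_0/π) × 0.937411 × [bracket] = (1361/π) × 0.937411 × 0.166846 = 67.757 W/m².
Daily total = Q̄ × 24.00 h × 3600 s/h = 67.757 × 24.00 × 3600 / 10⁶ = 5.854 MJ/m².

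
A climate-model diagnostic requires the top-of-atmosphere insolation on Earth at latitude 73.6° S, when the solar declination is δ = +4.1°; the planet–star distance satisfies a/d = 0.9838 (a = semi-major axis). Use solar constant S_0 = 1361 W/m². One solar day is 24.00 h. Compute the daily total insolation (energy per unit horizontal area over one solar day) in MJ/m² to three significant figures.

6.60 MJ/m²

cos h₀ = −tan(-73.6°) tan(+4.100°) = 0.2436, h₀ = 1.3248 rad.
Bracket: h₀ sin ϕ sin δ + cos ϕ cos δ sin h₀ = 1.3248×-0.95931×0.07150 + 0.28234×0.99744×0.96989 = -0.090869 + 0.273138 = 0.182269.
Inverse-square distance factor (a/d)² = 0.9838² = 0.967862.
Q̄ = (S_0/π) × 0.967862 × [bracket] = (1361/π) × 0.967862 × 0.182269 = 76.425 W/m².
Daily total = Q̄ × 24.00 h × 3600 s/h = 76.425 × 24.00 × 3600 / 10⁶ = 6.603 MJ/m².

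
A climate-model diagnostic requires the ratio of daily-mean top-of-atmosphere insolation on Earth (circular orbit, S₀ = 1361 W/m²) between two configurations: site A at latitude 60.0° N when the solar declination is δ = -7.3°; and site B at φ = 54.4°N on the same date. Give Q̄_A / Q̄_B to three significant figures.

— Configuration A (φ=+60.0°):
cos H₀ = −tan(+60.0°) tan(-7.300°) = 0.2219, H₀ = 1.3471 rad.
Bracket: H₀ sin φ sin δ + cos φ cos δ sin H₀ = 1.3471×0.86603×-0.12706 + 0.50000×0.99189×0.97507 = -0.148232 + 0.483581 = 0.335349.
Q̄ = (S₀/π) × [bracket] = (1361/π) × 0.335349 = 145.28 W/m².
— Configuration B (φ=+54.4°):
cos H₀ = −tan(+54.4°) tan(-7.300°) = 0.1789, H₀ = 1.3909 rad.
Bracket: H₀ sin φ sin δ + cos φ cos δ sin H₀ = 1.3909×0.81310×-0.12706 + 0.58212×0.99189×0.98386 = -0.143697 + 0.568080 = 0.424383.
Q̄ = (S₀/π) × [bracket] = (1361/π) × 0.424383 = 183.85 W/m².
Ratio Q̄_A / Q̄_B = 145.28 / 183.85 = 0.7902.

Q̄_A / Q̄_B ≈ 0.790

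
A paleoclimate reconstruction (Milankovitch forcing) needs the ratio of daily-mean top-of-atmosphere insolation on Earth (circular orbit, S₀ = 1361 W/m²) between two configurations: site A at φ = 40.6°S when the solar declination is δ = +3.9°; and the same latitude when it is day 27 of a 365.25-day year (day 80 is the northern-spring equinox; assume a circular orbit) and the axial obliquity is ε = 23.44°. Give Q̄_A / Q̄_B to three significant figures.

— Configuration A (φ=-40.6°):
cos H₀ = −tan(-40.6°) tan(+3.900°) = 0.0584, H₀ = 1.5123 rad.
Bracket: H₀ sin φ sin δ + cos φ cos δ sin H₀ = 1.5123×-0.65077×0.06802 + 0.75927×0.99768×0.99829 = -0.066943 + 0.756213 = 0.689270.
Q̄ = (S₀/π) × [bracket] = (1361/π) × 0.689270 = 298.61 W/m².
— Configuration B (φ=-40.6°):
Solar longitude: λ_s = 360° × (27 − 80)/365.25 = -52.238°, i.e. -52.238° + 360° = 307.762°.
sin δ = sin 23.44° × sin 307.762° = -0.31448, so δ = -18.329°.
cos H₀ = −tan(-40.6°) tan(-18.329°) = -0.2839, H₀ = 1.8587 rad.
Bracket: H₀ sin φ sin δ + cos φ cos δ sin H₀ = 1.8587×-0.65077×-0.31448 + 0.75927×0.94927×0.95884 = 0.380391 + 0.691086 = 1.071477.
Q̄ = (S₀/π) × [bracket] = (1361/π) × 1.071477 = 464.19 W/m².
Ratio Q̄_A / Q̄_B = 298.61 / 464.19 = 0.6433.

Q̄_A / Q̄_B ≈ 0.643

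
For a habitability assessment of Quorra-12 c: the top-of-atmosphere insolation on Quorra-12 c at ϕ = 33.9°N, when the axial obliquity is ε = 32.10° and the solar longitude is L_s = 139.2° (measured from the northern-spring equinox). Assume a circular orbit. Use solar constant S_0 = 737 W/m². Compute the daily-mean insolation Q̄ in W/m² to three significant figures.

Q̄ ≈ 260 W/m²

Solar declination: sin δ = sin ε · sin L_s = sin 32.10° × sin 139.2° = 0.34723, so δ = +20.318°.
cos h₀ = −tan(+33.9°) tan(+20.318°) = -0.2488, h₀ = 1.8222 rad.
Bracket: h₀ sin ϕ sin δ + cos ϕ cos δ sin h₀ = 1.8222×0.55775×0.34723 + 0.83001×0.93778×0.96855 = 0.352901 + 0.753887 = 1.106788.
Q̄ = (S_0/π) × [bracket] = (737/π) × 1.106788 = 259.6 W/m².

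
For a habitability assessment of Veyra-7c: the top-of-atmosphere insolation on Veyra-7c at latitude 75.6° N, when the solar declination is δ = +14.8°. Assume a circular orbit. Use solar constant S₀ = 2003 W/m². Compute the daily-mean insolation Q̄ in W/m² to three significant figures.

cos H₀ = −tan(+75.6°) tan(+14.800°) = -1.0290 ≤ −1 ⇒ polar day, H₀ = π.
Bracket: H₀ sin φ sin δ + cos φ cos δ sin H₀ = 3.1416×0.96858×0.25545 + 0.24869×0.96682×0.00000 = 0.777306 + 0.000000 = 0.777306.
Q̄ = (S₀/π) × [bracket] = (2003/π) × 0.777306 = 495.6 W/m².

Q̄ ≈ 496 W/m²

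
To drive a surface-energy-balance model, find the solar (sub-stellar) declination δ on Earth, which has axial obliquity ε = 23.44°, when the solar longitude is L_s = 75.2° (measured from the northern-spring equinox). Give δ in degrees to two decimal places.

sin δ = sin ε · sin L_s = sin 23.44° × sin 75.2° = 0.384591.
δ = arcsin(0.384591) = +22.62°.

δ = +22.62°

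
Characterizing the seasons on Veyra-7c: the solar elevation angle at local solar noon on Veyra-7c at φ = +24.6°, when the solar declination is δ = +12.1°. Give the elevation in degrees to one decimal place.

77.5°

At local noon the hour angle is zero, so the zenith angle equals |φ − δ| = |+24.6° − (+12.100°)| = 12.500°.
Elevation = 90° − 12.500° = 77.5°.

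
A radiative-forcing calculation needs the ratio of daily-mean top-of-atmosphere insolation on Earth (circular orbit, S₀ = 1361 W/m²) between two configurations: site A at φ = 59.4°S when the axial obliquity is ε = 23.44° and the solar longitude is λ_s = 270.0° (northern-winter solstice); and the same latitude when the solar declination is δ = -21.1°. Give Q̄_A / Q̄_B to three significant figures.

— Configuration A (φ=-59.4°):
Solar declination: sin δ = sin ε · sin λ_s = sin 23.44° × sin 270.0° = -0.39779, so δ = -23.440°.
cos H₀ = −tan(-59.4°) tan(-23.440°) = -0.7331, H₀ = 2.3937 rad.
Bracket: H₀ sin φ sin δ + cos φ cos δ sin H₀ = 2.3937×-0.86074×-0.39779 + 0.50904×0.91748×0.68010 = 0.819588 + 0.317630 = 1.137218.
Q̄ = (S₀/π) × [bracket] = (1361/π) × 1.137218 = 492.67 W/m².
— Configuration B (φ=-59.4°):
cos H₀ = −tan(-59.4°) tan(-21.100°) = -0.6525, H₀ = 2.2816 rad.
Bracket: H₀ sin φ sin δ + cos φ cos δ sin H₀ = 2.2816×-0.86074×-0.36000 + 0.50904×0.93295×0.75782 = 0.706991 + 0.359895 = 1.066886.
Q̄ = (S₀/π) × [bracket] = (1361/π) × 1.066886 = 462.20 W/m².
Ratio Q̄_A / Q̄_B = 492.67 / 462.20 = 1.066.

Q̄_A / Q̄_B ≈ 1.07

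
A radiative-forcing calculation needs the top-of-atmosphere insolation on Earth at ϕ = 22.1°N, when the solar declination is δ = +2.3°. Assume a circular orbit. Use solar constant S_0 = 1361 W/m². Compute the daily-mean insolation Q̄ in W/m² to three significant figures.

Q̄ ≈ 411 W/m²

cos h₀ = −tan(+22.1°) tan(+2.300°) = -0.0163, h₀ = 1.5871 rad.
Bracket: h₀ sin ϕ sin δ + cos ϕ cos δ sin h₀ = 1.5871×0.37622×0.04013 + 0.92653×0.99919×0.99987 = 0.023962 + 0.925659 = 0.949621.
Q̄ = (S_0/π) × [bracket] = (1361/π) × 0.949621 = 411.4 W/m².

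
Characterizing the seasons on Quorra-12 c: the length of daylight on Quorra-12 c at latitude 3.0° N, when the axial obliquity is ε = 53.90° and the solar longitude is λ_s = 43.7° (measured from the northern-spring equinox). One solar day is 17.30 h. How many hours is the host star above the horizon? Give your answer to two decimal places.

Solar declination: sin δ = sin ε · sin λ_s = sin 53.90° × sin 43.7° = 0.55823, so δ = +33.933°.
cos H₀ = −tan φ · tan δ = −tan(+3.0°) × tan(+33.933°) = -0.0353, so H₀ = 1.6061 rad = 92.02°.
Daylight = 2H₀/(2π) × 17.30 h = (1.6061/π) × 17.30 = 8.84 h.

8.84 h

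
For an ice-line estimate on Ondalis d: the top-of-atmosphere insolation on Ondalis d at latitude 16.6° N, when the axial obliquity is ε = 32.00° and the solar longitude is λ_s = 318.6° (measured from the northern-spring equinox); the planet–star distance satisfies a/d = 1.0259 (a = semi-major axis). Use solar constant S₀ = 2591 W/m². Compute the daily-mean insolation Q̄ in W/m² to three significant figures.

Solar declination: sin δ = sin ε · sin λ_s = sin 32.00° × sin 318.6° = -0.35044, so δ = -20.514°.
cos H₀ = −tan(+16.6°) tan(-20.514°) = 0.1115, H₀ = 1.4590 rad.
Bracket: H₀ sin φ sin δ + cos φ cos δ sin H₀ = 1.4590×0.28569×-0.35044 + 0.95832×0.93658×0.99376 = -0.146071 + 0.891943 = 0.745872.
Inverse-square distance factor (a/d)² = 1.0259² = 1.052471.
Q̄ = (S₀/π) × 1.052471 × [bracket] = (2591/π) × 1.052471 × 0.745872 = 647.4 W/m².

Q̄ ≈ 647 W/m²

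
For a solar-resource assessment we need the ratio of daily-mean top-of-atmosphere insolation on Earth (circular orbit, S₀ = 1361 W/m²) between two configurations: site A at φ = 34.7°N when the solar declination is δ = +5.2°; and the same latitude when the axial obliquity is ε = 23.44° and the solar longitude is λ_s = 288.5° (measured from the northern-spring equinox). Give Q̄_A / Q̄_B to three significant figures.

Q̄_A / Q̄_B ≈ 1.98

— Configuration A (φ=+34.7°):
cos H₀ = −tan(+34.7°) tan(+5.200°) = -0.0630, H₀ = 1.6339 rad.
Bracket: H₀ sin φ sin δ + cos φ cos δ sin H₀ = 1.6339×0.56928×0.09063 + 0.82214×0.99588×0.99801 = 0.084299 + 0.817123 = 0.901422.
Q̄ = (S₀/π) × [bracket] = (1361/π) × 0.901422 = 390.51 W/m².
— Configuration B (φ=+34.7°):
Solar declination: sin δ = sin ε · sin λ_s = sin 23.44° × sin 288.5° = -0.37723, so δ = -22.162°.
cos H₀ = −tan(+34.7°) tan(-22.162°) = 0.2820, H₀ = 1.2849 rad.
Bracket: H₀ sin φ sin δ + cos φ cos δ sin H₀ = 1.2849×0.56928×-0.37723 + 0.82214×0.92612×0.95940 = -0.275932 + 0.730487 = 0.454555.
Q̄ = (S₀/π) × [bracket] = (1361/π) × 0.454555 = 196.92 W/m².
Ratio Q̄_A / Q̄_B = 390.51 / 196.92 = 1.983.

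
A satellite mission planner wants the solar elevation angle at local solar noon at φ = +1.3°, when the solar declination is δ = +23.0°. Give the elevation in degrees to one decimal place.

68.3°

At local noon the hour angle is zero, so the zenith angle equals |φ − δ| = |+1.3° − (+23.000°)| = 21.700°.
Elevation = 90° − 21.700° = 68.3°.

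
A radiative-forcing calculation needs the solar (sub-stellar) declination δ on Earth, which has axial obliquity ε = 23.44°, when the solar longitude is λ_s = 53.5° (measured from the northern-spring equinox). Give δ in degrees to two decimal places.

δ = +18.65°

sin δ = sin ε · sin λ_s = sin 23.44° × sin 53.5° = 0.319765.
δ = arcsin(0.319765) = +18.65°.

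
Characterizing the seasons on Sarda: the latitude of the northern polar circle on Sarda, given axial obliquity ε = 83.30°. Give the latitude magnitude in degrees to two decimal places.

The polar circle is the lowest latitude that experiences at least one full rotation of continuous daylight at the northern-summer solstice; it lies at |ϕ| = 90° − ε = 90° − 83.30° = 6.70°.

6.70°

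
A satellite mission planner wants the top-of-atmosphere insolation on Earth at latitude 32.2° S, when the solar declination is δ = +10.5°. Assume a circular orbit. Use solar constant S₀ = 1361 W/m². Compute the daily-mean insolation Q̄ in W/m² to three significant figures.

Q̄ ≈ 297 W/m²

cos H₀ = −tan(-32.2°) tan(+10.500°) = 0.1167, H₀ = 1.4538 rad.
Bracket: H₀ sin φ sin δ + cos φ cos δ sin H₀ = 1.4538×-0.53288×0.18224 + 0.84619×0.98325×0.99317 = -0.141182 + 0.826334 = 0.685152.
Q̄ = (S₀/π) × [bracket] = (1361/π) × 0.685152 = 296.8 W/m².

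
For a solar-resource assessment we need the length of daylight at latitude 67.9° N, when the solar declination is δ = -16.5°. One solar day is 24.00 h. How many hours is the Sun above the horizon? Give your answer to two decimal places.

5.75 h

cos H₀ = −tan φ · tan δ = −tan(+67.9°) × tan(-16.500°) = 0.7295, so H₀ = 0.7532 rad = 43.16°.
Daylight = 2H₀/(2π) × 24.00 h = (0.7532/π) × 24.00 = 5.75 h.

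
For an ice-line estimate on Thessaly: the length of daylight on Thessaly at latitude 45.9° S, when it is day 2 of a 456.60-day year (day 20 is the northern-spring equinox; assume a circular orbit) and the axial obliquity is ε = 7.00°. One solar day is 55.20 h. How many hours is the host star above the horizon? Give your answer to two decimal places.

28.14 h

Solar longitude: L_s = 360° × (2 − 20)/456.60 = -14.192°, i.e. -14.192° + 360° = 345.808°.
sin δ = sin 7.00° × sin 345.808° = -0.02988, so δ = -1.712°.
cos h₀ = −tan ϕ · tan δ = −tan(-45.9°) × tan(-1.712°) = -0.0308, so h₀ = 1.6016 rad = 91.77°.
Daylight = 2h₀/(2π) × 55.20 h = (1.6016/π) × 55.20 = 28.14 h.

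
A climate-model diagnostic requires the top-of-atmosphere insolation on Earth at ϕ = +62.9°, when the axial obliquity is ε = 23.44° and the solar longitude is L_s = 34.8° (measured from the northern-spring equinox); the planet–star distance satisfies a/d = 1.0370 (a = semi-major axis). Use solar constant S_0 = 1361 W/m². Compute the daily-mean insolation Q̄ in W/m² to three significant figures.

Q̄ ≈ 376 W/m²

Solar declination: sin δ = sin ε · sin L_s = sin 23.44° × sin 34.8° = 0.22702, so δ = +13.122°.
cos h₀ = −tan(+62.9°) tan(+13.122°) = -0.4555, h₀ = 2.0438 rad.
Bracket: h₀ sin ϕ sin δ + cos ϕ cos δ sin h₀ = 2.0438×0.89021×0.22702 + 0.45554×0.97389×0.89022 = 0.413043 + 0.394942 = 0.807985.
Inverse-square distance factor (a/d)² = 1.0370² = 1.075369.
Q̄ = (S_0/π) × 1.075369 × [bracket] = (1361/π) × 1.075369 × 0.807985 = 376.4 W/m².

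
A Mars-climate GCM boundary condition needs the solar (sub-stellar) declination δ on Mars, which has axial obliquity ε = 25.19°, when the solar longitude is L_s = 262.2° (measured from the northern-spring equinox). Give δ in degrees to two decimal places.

sin δ = sin ε · sin L_s = sin 25.19° × sin 262.2° = -0.421683.
δ = arcsin(-0.421683) = -24.94°.

δ = -24.94°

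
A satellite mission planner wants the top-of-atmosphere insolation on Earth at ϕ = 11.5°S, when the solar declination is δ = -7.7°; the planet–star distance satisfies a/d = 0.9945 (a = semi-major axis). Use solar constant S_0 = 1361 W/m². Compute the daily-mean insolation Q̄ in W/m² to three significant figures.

Q̄ ≈ 434 W/m²

cos h₀ = −tan(-11.5°) tan(-7.700°) = -0.0275, h₀ = 1.5983 rad.
Bracket: h₀ sin ϕ sin δ + cos ϕ cos δ sin h₀ = 1.5983×-0.19937×-0.13399 + 0.97992×0.99098×0.99962 = 0.042696 + 0.970712 = 1.013408.
Inverse-square distance factor (a/d)² = 0.9945² = 0.989030.
Q̄ = (S_0/π) × 0.989030 × [bracket] = (1361/π) × 0.989030 × 1.013408 = 434.2 W/m².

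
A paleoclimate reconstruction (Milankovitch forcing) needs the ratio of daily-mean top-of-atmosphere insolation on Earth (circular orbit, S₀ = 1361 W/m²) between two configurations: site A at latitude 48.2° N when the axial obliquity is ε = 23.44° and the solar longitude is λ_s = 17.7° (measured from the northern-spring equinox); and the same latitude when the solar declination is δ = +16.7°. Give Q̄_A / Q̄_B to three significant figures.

— Configuration A (φ=+48.2°):
Solar declination: sin δ = sin ε · sin λ_s = sin 23.44° × sin 17.7° = 0.12094, so δ = +6.946°.
cos H₀ = −tan(+48.2°) tan(+6.946°) = -0.1363, H₀ = 1.7075 rad.
Bracket: H₀ sin φ sin δ + cos φ cos δ sin H₀ = 1.7075×0.74548×0.12094 + 0.66653×0.99266×0.99067 = 0.153945 + 0.655465 = 0.809410.
Q̄ = (S₀/π) × [bracket] = (1361/π) × 0.809410 = 350.65 W/m².
— Configuration B (φ=+48.2°):
cos H₀ = −tan(+48.2°) tan(+16.700°) = -0.3355, H₀ = 1.9130 rad.
Bracket: H₀ sin φ sin δ + cos φ cos δ sin H₀ = 1.9130×0.74548×0.28736 + 0.66653×0.95782×0.94202 = 0.409805 + 0.601400 = 1.011205.
Q̄ = (S₀/π) × [bracket] = (1361/π) × 1.011205 = 438.07 W/m².
Ratio Q̄_A / Q̄_B = 350.65 / 438.07 = 0.8004.

Q̄_A / Q̄_B ≈ 0.800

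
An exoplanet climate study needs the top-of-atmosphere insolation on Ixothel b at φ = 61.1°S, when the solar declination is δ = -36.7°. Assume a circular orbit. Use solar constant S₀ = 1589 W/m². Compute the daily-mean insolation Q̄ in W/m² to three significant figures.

Q̄ ≈ 831 W/m²

cos H₀ = −tan(-61.1°) tan(-36.700°) = -1.3502 ≤ −1 ⇒ polar day, H₀ = π.
Bracket: H₀ sin φ sin δ + cos φ cos δ sin H₀ = 3.1416×-0.87546×-0.59763 + 0.48328×0.80178×0.00000 = 1.643689 + 0.000000 = 1.643689.
Q̄ = (S₀/π) × [bracket] = (1589/π) × 1.643689 = 831.4 W/m².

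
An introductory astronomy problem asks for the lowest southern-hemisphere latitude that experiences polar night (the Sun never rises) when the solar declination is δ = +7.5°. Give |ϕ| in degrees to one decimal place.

|ϕ| = 82.5°

Polar night requires cos h₀ = −tan ϕ tan δ ≥ 1, i.e. tan ϕ tan δ ≤ −1.
The boundary is |tan ϕ| · |tan δ| = 1, so |ϕ| = 90° − |δ| = 90° − 7.5° = 82.5° in the southern hemisphere.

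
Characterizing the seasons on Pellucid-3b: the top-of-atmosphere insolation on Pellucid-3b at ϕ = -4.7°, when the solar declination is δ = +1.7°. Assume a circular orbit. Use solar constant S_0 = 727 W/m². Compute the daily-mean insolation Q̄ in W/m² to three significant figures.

cos h₀ = −tan(-4.7°) tan(+1.700°) = 0.0024, h₀ = 1.5684 rad.
Bracket: h₀ sin ϕ sin δ + cos ϕ cos δ sin h₀ = 1.5684×-0.08194×0.02967 + 0.99664×0.99956×1.00000 = -0.003813 + 0.996201 = 0.992388.
Q̄ = (S_0/π) × [bracket] = (727/π) × 0.992388 = 229.6 W/m².

Q̄ ≈ 230 W/m²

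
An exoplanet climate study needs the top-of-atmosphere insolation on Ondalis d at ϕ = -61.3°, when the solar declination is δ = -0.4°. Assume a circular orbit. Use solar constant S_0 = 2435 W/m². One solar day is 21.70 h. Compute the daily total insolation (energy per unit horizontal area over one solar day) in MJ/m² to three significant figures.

29.7 MJ/m²

cos h₀ = −tan(-61.3°) tan(-0.400°) = -0.0128, h₀ = 1.5835 rad.
Bracket: h₀ sin ϕ sin δ + cos ϕ cos δ sin h₀ = 1.5835×-0.87715×-0.00698 + 0.48022×0.99998×0.99992 = 0.009695 + 0.480172 = 0.489867.
Q̄ = (S_0/π) × [bracket] = (2435/π) × 0.489867 = 379.69 W/m².
Daily total = Q̄ × 21.70 h × 3600 s/h = 379.69 × 21.70 × 3600 / 10⁶ = 29.66 MJ/m².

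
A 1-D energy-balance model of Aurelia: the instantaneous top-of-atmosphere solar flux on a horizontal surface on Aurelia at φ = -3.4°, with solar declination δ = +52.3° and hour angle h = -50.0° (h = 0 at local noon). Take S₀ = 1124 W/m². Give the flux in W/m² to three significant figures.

388 W/m²

cos θ_z = sin φ sin δ + cos φ cos δ cos h = -0.046925 + 0.392390 = 0.345465.
Flux = S₀ · cos θ_z = 1124 × 0.345465 = 388.3 W/m².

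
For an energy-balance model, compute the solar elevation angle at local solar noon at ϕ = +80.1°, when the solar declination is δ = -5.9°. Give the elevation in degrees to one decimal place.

At local noon the hour angle is zero, so the zenith angle equals |ϕ − δ| = |+80.1° − (-5.900°)| = 86.000°.
Elevation = 90° − 86.000° = 4.0°.

4.0°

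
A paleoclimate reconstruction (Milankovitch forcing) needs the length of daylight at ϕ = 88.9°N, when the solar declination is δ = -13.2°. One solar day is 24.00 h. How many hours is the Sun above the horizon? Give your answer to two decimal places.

cos h₀ = −tan ϕ · tan δ = 12.2154 ≥ 1, so the Sun never rises (polar night) and h₀ = 0.
Daylight = 2h₀/(2π) × 24.00 h = (0.0000/π) × 24.00 = 0.00 h.

0.00 h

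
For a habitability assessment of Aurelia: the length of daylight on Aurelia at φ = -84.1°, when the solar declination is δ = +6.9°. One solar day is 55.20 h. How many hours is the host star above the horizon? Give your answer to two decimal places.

0.00 h

cos H₀ = −tan φ · tan δ = 1.1710 ≥ 1, so the host star never rises (polar night) and H₀ = 0.
Daylight = 2H₀/(2π) × 55.20 h = (0.0000/π) × 55.20 = 0.00 h.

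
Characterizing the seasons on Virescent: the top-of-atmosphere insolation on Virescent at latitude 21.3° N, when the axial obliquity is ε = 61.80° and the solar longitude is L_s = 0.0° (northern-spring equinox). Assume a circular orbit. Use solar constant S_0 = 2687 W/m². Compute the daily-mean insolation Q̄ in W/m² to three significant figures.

Q̄ ≈ 797 W/m²

Solar declination: sin δ = sin ε · sin L_s = sin 61.80° × sin 0.0° = 0.00000, so δ = +0.000°.
cos h₀ = −tan(+21.3°) tan(+0.000°) = -0.0000, h₀ = 1.5708 rad.
Bracket: h₀ sin ϕ sin δ + cos ϕ cos δ sin h₀ = 1.5708×0.36325×0.00000 + 0.93169×1.00000×1.00000 = 0.000000 + 0.931690 = 0.931690.
Q̄ = (S_0/π) × [bracket] = (2687/π) × 0.931690 = 796.9 W/m².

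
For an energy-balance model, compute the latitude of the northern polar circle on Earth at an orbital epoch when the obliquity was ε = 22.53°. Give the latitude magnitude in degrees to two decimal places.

The polar circle is the lowest latitude that experiences at least one full rotation of continuous daylight at the northern-summer solstice; it lies at |φ| = 90° − ε = 90° − 22.53° = 67.47°.

67.47°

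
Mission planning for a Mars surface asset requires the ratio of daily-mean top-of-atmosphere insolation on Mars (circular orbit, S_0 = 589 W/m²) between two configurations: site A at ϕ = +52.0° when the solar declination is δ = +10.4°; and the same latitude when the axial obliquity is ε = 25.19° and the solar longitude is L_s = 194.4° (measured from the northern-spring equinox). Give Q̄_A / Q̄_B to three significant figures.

— Configuration A (ϕ=+52.0°):
cos h₀ = −tan(+52.0°) tan(+10.400°) = -0.2349, h₀ = 1.8079 rad.
Bracket: h₀ sin ϕ sin δ + cos ϕ cos δ sin h₀ = 1.8079×0.78801×0.18052 + 0.61566×0.98357×0.97202 = 0.257177 + 0.588602 = 0.845779.
Q̄ = (S_0/π) × [bracket] = (589/π) × 0.845779 = 158.57 W/m².
— Configuration B (ϕ=+52.0°):
Solar declination: sin δ = sin ε · sin L_s = sin 25.19° × sin 194.4° = -0.10585, so δ = -6.076°.
cos h₀ = −tan(+52.0°) tan(-6.076°) = 0.1362, h₀ = 1.4341 rad.
Bracket: h₀ sin ϕ sin δ + cos ϕ cos δ sin h₀ = 1.4341×0.78801×-0.10585 + 0.61566×0.99438×0.99068 = -0.119620 + 0.606494 = 0.486874.
Q̄ = (S_0/π) × [bracket] = (589/π) × 0.486874 = 91.281 W/m².
Ratio Q̄_A / Q̄_B = 158.57 / 91.281 = 1.737.

Q̄_A / Q̄_B ≈ 1.74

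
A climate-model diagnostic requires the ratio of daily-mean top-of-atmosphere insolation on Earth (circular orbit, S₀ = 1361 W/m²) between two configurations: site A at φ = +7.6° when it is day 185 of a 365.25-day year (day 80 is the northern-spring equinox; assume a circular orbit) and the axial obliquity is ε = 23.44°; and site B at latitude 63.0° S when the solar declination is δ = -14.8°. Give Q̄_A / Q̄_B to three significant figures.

— Configuration A (φ=+7.6°):
Solar longitude: λ_s = 360° × (185 − 80)/365.25 = 103.491°.
sin δ = sin 23.44° × sin 103.491° = 0.38681, so δ = +22.756°.
cos H₀ = −tan(+7.6°) tan(+22.756°) = -0.0560, H₀ = 1.6268 rad.
Bracket: H₀ sin φ sin δ + cos φ cos δ sin H₀ = 1.6268×0.13226×0.38681 + 0.99122×0.92216×0.99843 = 0.083226 + 0.912628 = 0.995854.
Q̄ = (S₀/π) × [bracket] = (1361/π) × 0.995854 = 431.42 W/m².
— Configuration B (φ=-63.0°):
cos H₀ = −tan(-63.0°) tan(-14.800°) = -0.5185, H₀ = 2.1159 rad.
Bracket: H₀ sin φ sin δ + cos φ cos δ sin H₀ = 2.1159×-0.89101×-0.25545 + 0.45399×0.96682×0.85505 = 0.481597 + 0.375304 = 0.856901.
Q̄ = (S₀/π) × [bracket] = (1361/π) × 0.856901 = 371.23 W/m².
Ratio Q̄_A / Q̄_B = 431.42 / 371.23 = 1.162.

Q̄_A / Q̄_B ≈ 1.16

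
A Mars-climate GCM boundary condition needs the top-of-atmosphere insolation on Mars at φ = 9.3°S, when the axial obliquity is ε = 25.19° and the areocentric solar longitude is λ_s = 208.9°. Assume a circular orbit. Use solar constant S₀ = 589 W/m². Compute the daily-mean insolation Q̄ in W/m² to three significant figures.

sin δ = sin 25.19° × sin 208.9° = -0.20570, so δ = -11.870°.
cos H₀ = −tan(-9.3°) tan(-11.870°) = -0.0344, H₀ = 1.6052 rad.
Bracket: H₀ sin φ sin δ + cos φ cos δ sin H₀ = 1.6052×-0.16160×-0.20570 + 0.98686×0.97862×0.99941 = 0.053359 + 0.965191 = 1.018550.
Q̄ = (S₀/π) × [bracket] = (589/π) × 1.018550 = 191.0 W/m².

Q̄ ≈ 191 W/m²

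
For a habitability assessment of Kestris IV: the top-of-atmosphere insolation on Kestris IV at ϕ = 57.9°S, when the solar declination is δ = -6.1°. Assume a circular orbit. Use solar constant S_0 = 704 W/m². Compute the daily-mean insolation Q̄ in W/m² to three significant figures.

Q̄ ≈ 152 W/m²

cos h₀ = −tan(-57.9°) tan(-6.100°) = -0.1704, h₀ = 1.7420 rad.
Bracket: h₀ sin ϕ sin δ + cos ϕ cos δ sin h₀ = 1.7420×-0.84712×-0.10626 + 0.53140×0.99434×0.98538 = 0.156806 + 0.520667 = 0.677473.
Q̄ = (S_0/π) × [bracket] = (704/π) × 0.677473 = 151.8 W/m².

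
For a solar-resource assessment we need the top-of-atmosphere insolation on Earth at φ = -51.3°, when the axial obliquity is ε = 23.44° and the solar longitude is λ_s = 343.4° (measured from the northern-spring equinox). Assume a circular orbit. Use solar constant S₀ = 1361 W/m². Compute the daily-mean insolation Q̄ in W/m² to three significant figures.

Solar declination: sin δ = sin ε · sin λ_s = sin 23.44° × sin 343.4° = -0.11364, so δ = -6.525°.
cos H₀ = −tan(-51.3°) tan(-6.525°) = -0.1428, H₀ = 1.7141 rad.
Bracket: H₀ sin φ sin δ + cos φ cos δ sin H₀ = 1.7141×-0.78043×-0.11364 + 0.62524×0.99352×0.98976 = 0.152020 + 0.614827 = 0.766847.
Q̄ = (S₀/π) × [bracket] = (1361/π) × 0.766847 = 332.2 W/m².

Q̄ ≈ 332 W/m²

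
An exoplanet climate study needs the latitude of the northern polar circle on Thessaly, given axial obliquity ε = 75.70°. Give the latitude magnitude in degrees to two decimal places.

14.30°

The polar circle is the lowest latitude that experiences at least one full rotation of continuous daylight at the northern-summer solstice; it lies at |ϕ| = 90° − ε = 90° − 75.70° = 14.30°.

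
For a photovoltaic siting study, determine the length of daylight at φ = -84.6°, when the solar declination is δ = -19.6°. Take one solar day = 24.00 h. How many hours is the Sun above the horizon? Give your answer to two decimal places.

Sunrise equation: cos H₀ = −tan φ · tan δ = -3.7670 ≤ −1, so the Sun never sets (polar day) and H₀ = π.
Daylight = 2H₀/(2π) × 24.00 h = (3.1416/π) × 24.00 = 24.00 h.

24.00 h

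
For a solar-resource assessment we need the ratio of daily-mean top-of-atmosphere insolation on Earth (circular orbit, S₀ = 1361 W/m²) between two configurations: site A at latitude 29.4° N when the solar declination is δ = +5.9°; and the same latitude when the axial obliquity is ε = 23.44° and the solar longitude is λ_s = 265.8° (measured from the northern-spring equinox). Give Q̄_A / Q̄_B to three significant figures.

— Configuration A (φ=+29.4°):
cos H₀ = −tan(+29.4°) tan(+5.900°) = -0.0582, H₀ = 1.6291 rad.
Bracket: H₀ sin φ sin δ + cos φ cos δ sin H₀ = 1.6291×0.49090×0.10279 + 0.87121×0.99470×0.99830 = 0.082204 + 0.865119 = 0.947323.
Q̄ = (S₀/π) × [bracket] = (1361/π) × 0.947323 = 410.40 W/m².
— Configuration B (φ=+29.4°):
Solar declination: sin δ = sin ε · sin λ_s = sin 23.44° × sin 265.8° = -0.39672, so δ = -23.373°.
cos H₀ = −tan(+29.4°) tan(-23.373°) = 0.2435, H₀ = 1.3248 rad.
Bracket: H₀ sin φ sin δ + cos φ cos δ sin H₀ = 1.3248×0.49090×-0.39672 + 0.87121×0.91794×0.96989 = -0.258005 + 0.775639 = 0.517634.
Q̄ = (S₀/π) × [bracket] = (1361/π) × 0.517634 = 224.25 W/m².
Ratio Q̄_A / Q̄_B = 410.40 / 224.25 = 1.830.

Q̄_A / Q̄_B ≈ 1.83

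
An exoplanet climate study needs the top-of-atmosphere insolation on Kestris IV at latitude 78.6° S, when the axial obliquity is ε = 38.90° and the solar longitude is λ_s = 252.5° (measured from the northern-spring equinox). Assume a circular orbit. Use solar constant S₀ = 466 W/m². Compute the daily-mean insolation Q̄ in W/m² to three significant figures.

Solar declination: sin δ = sin ε · sin λ_s = sin 38.90° × sin 252.5° = -0.59890, so δ = -36.791°.
cos H₀ = −tan(-78.6°) tan(-36.791°) = -3.7089 ≤ −1 ⇒ polar day, H₀ = π.
Bracket: H₀ sin φ sin δ + cos φ cos δ sin H₀ = 3.1416×-0.98027×-0.59890 + 0.19766×0.80082×0.00000 = 1.844382 + 0.000000 = 1.844382.
Q̄ = (S₀/π) × [bracket] = (466/π) × 1.844382 = 273.6 W/m².

Q̄ ≈ 274 W/m²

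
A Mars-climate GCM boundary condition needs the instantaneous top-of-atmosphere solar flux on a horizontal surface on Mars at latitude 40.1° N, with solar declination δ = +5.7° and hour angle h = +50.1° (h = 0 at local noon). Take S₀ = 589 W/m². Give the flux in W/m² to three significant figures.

325 W/m²

cos θ_z = sin φ sin δ + cos φ cos δ cos h = 0.063974 + 0.488233 = 0.552207.
Flux = S₀ · cos θ_z = 589 × 0.552207 = 325.2 W/m².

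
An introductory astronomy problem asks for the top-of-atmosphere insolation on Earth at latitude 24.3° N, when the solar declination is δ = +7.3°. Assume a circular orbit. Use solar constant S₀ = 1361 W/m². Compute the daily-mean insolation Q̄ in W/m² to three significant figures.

cos H₀ = −tan(+24.3°) tan(+7.300°) = -0.0578, H₀ = 1.6287 rad.
Bracket: H₀ sin φ sin δ + cos φ cos δ sin H₀ = 1.6287×0.41151×0.12706 + 0.91140×0.99189×0.99833 = 0.085159 + 0.902499 = 0.987658.
Q̄ = (S₀/π) × [bracket] = (1361/π) × 0.987658 = 427.9 W/m².

Q̄ ≈ 428 W/m²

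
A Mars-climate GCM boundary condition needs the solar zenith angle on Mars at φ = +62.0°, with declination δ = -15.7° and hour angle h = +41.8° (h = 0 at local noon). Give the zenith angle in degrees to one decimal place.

θ_z = 84.4°

cos θ_z = sin φ sin δ + cos φ cos δ cos h = -0.238926 + 0.336923 = 0.097997.
θ_z = arccos(0.097997) = 84.4°.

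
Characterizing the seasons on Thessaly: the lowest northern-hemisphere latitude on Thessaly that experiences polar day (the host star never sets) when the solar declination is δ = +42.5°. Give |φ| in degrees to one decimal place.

|φ| = 47.5°

Polar day requires cos H₀ = −tan φ tan δ ≤ −1, i.e. tan φ tan δ ≥ 1.
The boundary is |tan φ| · |tan δ| = 1, so |φ| = 90° − |δ| = 90° − 42.5° = 47.5° in the northern hemisphere.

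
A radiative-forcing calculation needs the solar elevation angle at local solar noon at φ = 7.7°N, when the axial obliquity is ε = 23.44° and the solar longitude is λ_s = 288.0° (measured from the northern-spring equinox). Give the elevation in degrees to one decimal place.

60.1°

Solar declination: sin δ = sin ε · sin λ_s = sin 23.44° × sin 288.0° = -0.37832, so δ = -22.230°.
At local noon the hour angle is zero, so the zenith angle equals |φ − δ| = |+7.7° − (-22.230°)| = 29.930°.
Elevation = 90° − 29.930° = 60.1°.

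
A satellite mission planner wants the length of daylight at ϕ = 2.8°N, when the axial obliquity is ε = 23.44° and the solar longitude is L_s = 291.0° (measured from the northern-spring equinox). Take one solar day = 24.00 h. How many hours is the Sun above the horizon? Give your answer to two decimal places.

Solar declination: sin δ = sin ε · sin L_s = sin 23.44° × sin 291.0° = -0.37137, so δ = -21.800°.
cos h₀ = −tan ϕ · tan δ = −tan(+2.8°) × tan(-21.800°) = 0.0196, so h₀ = 1.5512 rad = 88.88°.
Daylight = 2h₀/(2π) × 24.00 h = (1.5512/π) × 24.00 = 11.85 h.

11.85 h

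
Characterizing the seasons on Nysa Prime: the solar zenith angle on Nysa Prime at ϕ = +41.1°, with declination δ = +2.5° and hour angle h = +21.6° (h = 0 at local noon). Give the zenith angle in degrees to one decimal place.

θ_z = 43.2°

cos θ_z = sin ϕ sin δ + cos ϕ cos δ cos h = 0.028674 + 0.699979 = 0.728653.
θ_z = arccos(0.728653) = 43.2°.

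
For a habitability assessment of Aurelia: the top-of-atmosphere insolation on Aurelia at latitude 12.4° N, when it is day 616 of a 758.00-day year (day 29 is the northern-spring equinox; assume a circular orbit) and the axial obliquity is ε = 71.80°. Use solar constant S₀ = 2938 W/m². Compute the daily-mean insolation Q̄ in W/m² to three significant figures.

Q̄ ≈ 76.8 W/m²

Solar longitude: λ_s = 360° × (616 − 29)/758.00 = 278.786°.
sin δ = sin 71.80° × sin 278.786° = -0.93882, so δ = -69.855°.
cos H₀ = −tan(+12.4°) tan(-69.855°) = 0.5993, H₀ = 0.9281 rad.
Bracket: H₀ sin φ sin δ + cos φ cos δ sin H₀ = 0.9281×0.21474×-0.93882 + 0.97667×0.34440×0.80049 = -0.187107 + 0.269257 = 0.082150.
Q̄ = (S₀/π) × [bracket] = (2938/π) × 0.082150 = 76.83 W/m².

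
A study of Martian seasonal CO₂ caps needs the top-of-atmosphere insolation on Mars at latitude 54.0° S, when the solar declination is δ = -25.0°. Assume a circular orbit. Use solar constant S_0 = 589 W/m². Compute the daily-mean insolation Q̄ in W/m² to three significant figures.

cos h₀ = −tan(-54.0°) tan(-25.000°) = -0.6418, h₀ = 2.2677 rad.
Bracket: h₀ sin ϕ sin δ + cos ϕ cos δ sin h₀ = 2.2677×-0.80902×-0.42262 + 0.58779×0.90631×0.76686 = 0.775345 + 0.408522 = 1.183867.
Q̄ = (S_0/π) × [bracket] = (589/π) × 1.183867 = 222.0 W/m².

Q̄ ≈ 222 W/m²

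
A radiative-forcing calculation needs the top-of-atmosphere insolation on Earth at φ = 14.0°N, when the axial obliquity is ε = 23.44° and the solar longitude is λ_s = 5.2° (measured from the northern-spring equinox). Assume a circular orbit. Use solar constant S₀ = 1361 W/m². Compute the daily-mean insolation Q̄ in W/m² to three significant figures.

Q̄ ≈ 426 W/m²

Solar declination: sin δ = sin ε · sin λ_s = sin 23.44° × sin 5.2° = 0.03605, so δ = +2.066°.
cos H₀ = −tan(+14.0°) tan(+2.066°) = -0.0090, H₀ = 1.5798 rad.
Bracket: H₀ sin φ sin δ + cos φ cos δ sin H₀ = 1.5798×0.24192×0.03605 + 0.97030×0.99935×0.99996 = 0.013778 + 0.969631 = 0.983409.
Q̄ = (S₀/π) × [bracket] = (1361/π) × 0.983409 = 426.0 W/m².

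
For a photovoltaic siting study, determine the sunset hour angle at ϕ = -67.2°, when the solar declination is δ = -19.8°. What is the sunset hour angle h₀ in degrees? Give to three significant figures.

h₀ = 149°

cos h₀ = −tan ϕ · tan δ = −tan(-67.2°) × tan(-19.800°) = -0.8565, so h₀ = 2.5992 rad = 148.92°.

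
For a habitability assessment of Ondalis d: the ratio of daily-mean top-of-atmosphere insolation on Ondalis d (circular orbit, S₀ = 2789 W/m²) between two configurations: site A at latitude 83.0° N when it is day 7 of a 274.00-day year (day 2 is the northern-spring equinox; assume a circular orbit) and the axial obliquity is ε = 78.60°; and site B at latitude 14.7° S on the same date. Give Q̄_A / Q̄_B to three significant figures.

Q̄_A / Q̄_B ≈ 0.384

— Configuration A (φ=+83.0°):
Solar longitude: λ_s = 360° × (7 − 2)/274.00 = 6.569°.
sin δ = sin 78.60° × sin 6.569° = 0.11215, so δ = +6.439°.
cos H₀ = −tan(+83.0°) tan(+6.439°) = -0.9192, H₀ = 2.7368 rad.
Bracket: H₀ sin φ sin δ + cos φ cos δ sin H₀ = 2.7368×0.99255×0.11215 + 0.12187×0.99369×0.39385 = 0.304645 + 0.047696 = 0.352341.
Q̄ = (S₀/π) × [bracket] = (2789/π) × 0.352341 = 312.80 W/m².
— Configuration B (φ=-14.7°):
cos H₀ = −tan(-14.7°) tan(+6.439°) = 0.0296, H₀ = 1.5412 rad.
Bracket: H₀ sin φ sin δ + cos φ cos δ sin H₀ = 1.5412×-0.25376×0.11215 + 0.96727×0.99369×0.99956 = -0.043861 + 0.960744 = 0.916883.
Q̄ = (S₀/π) × [bracket] = (2789/π) × 0.916883 = 813.98 W/m².
Ratio Q̄_A / Q̄_B = 312.80 / 813.98 = 0.3843.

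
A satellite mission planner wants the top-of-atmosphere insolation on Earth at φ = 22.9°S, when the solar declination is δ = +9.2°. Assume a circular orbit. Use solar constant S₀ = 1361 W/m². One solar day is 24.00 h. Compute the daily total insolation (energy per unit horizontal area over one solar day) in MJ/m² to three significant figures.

30.5 MJ/m²

cos H₀ = −tan(-22.9°) tan(+9.200°) = 0.0684, H₀ = 1.5023 rad.
Bracket: H₀ sin φ sin δ + cos φ cos δ sin H₀ = 1.5023×-0.38912×0.15988 + 0.92119×0.98714×0.99766 = -0.093462 + 0.907216 = 0.813754.
Q̄ = (S₀/π) × [bracket] = (1361/π) × 0.813754 = 352.53 W/m².
Daily total = Q̄ × 24.00 h × 3600 s/h = 352.53 × 24.00 × 3600 / 10⁶ = 30.46 MJ/m².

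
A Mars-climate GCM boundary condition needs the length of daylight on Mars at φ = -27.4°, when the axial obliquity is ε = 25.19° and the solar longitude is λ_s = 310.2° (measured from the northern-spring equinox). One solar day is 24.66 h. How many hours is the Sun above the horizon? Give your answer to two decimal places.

13.74 h

Solar declination: sin δ = sin ε · sin λ_s = sin 25.19° × sin 310.2° = -0.32509, so δ = -18.971°.
cos H₀ = −tan φ · tan δ = −tan(-27.4°) × tan(-18.971°) = -0.1782, so H₀ = 1.7499 rad = 100.26°.
Daylight = 2H₀/(2π) × 24.66 h = (1.7499/π) × 24.66 = 13.74 h.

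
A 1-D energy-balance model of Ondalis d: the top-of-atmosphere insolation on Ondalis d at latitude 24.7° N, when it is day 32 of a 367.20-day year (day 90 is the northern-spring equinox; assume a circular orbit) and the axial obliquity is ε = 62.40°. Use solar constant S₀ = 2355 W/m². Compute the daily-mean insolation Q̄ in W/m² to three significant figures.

Q̄ ≈ 152 W/m²

Solar longitude: λ_s = 360° × (32 − 90)/367.20 = -56.863°, i.e. -56.863° + 360° = 303.137°.
sin δ = sin 62.40° × sin 303.137° = -0.74207, so δ = -47.908°.
cos H₀ = −tan(+24.7°) tan(-47.908°) = 0.5092, H₀ = 1.0366 rad.
Bracket: H₀ sin φ sin δ + cos φ cos δ sin H₀ = 1.0366×0.41787×-0.74207 + 0.90851×0.67032×0.86066 = -0.321438 + 0.524135 = 0.202697.
Q̄ = (S₀/π) × [bracket] = (2355/π) × 0.202697 = 151.9 W/m².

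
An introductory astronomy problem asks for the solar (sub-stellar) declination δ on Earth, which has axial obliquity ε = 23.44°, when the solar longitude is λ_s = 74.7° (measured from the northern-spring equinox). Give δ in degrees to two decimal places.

sin δ = sin ε · sin λ_s = sin 23.44° × sin 74.7° = 0.383690.
δ = arcsin(0.383690) = +22.56°.

δ = +22.56°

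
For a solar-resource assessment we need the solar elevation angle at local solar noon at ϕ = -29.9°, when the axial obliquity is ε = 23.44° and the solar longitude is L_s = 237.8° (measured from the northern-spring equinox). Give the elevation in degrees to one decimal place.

Solar declination: sin δ = sin ε · sin L_s = sin 23.44° × sin 237.8° = -0.33661, so δ = -19.670°.
At local noon the hour angle is zero, so the zenith angle equals |ϕ − δ| = |-29.9° − (-19.670°)| = 10.230°.
Elevation = 90° − 10.230° = 79.8°.

79.8°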